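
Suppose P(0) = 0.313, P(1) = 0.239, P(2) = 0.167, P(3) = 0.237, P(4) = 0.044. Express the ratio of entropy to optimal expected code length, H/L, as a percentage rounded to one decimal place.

96.8%

Entropy H = −Σ p log₂ p ≈ 2.1398 bits.
Huffman merges: 11/250+167/1000→211/1000; 211/1000+237/1000→56/125; 239/1000+313/1000→69/125; 56/125+69/125→1. L = 2211/1000 ≈ 2.2110.
Efficiency = H/L = 2.1398/2.2110 = 96.8%.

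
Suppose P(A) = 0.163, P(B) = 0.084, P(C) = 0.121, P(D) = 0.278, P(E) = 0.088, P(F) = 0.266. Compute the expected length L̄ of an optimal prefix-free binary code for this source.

2.456 bits/symbol

Repeatedly combine the two least-probable nodes; the expected code length is the sum of the merged weights.
merge 21/250 + 11/125 → 43/250
merge 121/1000 + 163/1000 → 71/250
merge 43/250 + 133/500 → 219/500
merge 139/500 + 71/250 → 281/500
merge 219/500 + 281/500 → 1
L = 43/250 + 71/250 + 219/500 + 281/500 + 1 = 307/125 = 2.456 bits/symbol.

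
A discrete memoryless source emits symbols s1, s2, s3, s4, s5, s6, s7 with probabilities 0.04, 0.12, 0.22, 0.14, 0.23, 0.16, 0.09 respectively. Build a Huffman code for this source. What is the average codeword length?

Repeatedly combine the two least-probable nodes; the expected code length is the sum of the merged weights.
merge 1/25 + 9/100 → 13/100
merge 3/25 + 13/100 → 1/4
merge 7/50 + 4/25 → 3/10
merge 11/50 + 23/100 → 9/20
merge 1/4 + 3/10 → 11/20
merge 9/20 + 11/20 → 1
L = 13/100 + 1/4 + 3/10 + 9/20 + 11/20 + 1 = 67/25 = 2.68 bits/symbol.

2.68 bits/symbol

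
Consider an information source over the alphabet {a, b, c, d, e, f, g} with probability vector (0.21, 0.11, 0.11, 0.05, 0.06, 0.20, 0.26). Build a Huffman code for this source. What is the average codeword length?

2.64 bits/symbol

Repeatedly combine the two least-probable nodes; the expected code length is the sum of the merged weights.
merge 1/20 + 3/50 → 11/100
merge 11/100 + 11/100 → 11/50
merge 11/100 + 1/5 → 31/100
merge 21/100 + 11/50 → 43/100
merge 13/50 + 31/100 → 57/100
merge 43/100 + 57/100 → 1
L = 11/100 + 11/50 + 31/100 + 43/100 + 57/100 + 1 = 66/25 = 2.64 bits/symbol.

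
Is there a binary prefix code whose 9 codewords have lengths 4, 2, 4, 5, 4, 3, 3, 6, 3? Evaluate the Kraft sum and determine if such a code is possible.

With common denominator 2^6 = 64: Σ 2^(−ℓᵢ) = 4/64 + 16/64 + 4/64 + 2/64 + 4/64 + 8/64 + 8/64 + 1/64 + 8/64 = 55/64 = 0.859375.
Kraft's inequality requires Σ ≤ 1; here Σ = 0.859375 ≤ 1, so such a prefix code exists.

0.859375; yes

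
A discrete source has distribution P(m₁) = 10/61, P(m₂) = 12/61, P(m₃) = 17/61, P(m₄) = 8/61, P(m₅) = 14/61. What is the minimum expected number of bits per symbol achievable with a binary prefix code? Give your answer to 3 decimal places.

2.295 bits/symbol

Repeatedly combine the two least-probable nodes; the expected code length is the sum of the merged weights.
merge 8/61 + 10/61 → 18/61
merge 12/61 + 14/61 → 26/61
merge 17/61 + 18/61 → 35/61
merge 26/61 + 35/61 → 1
L = 18/61 + 26/61 + 35/61 + 1 = 140/61 ≈ 2.295 bits/symbol.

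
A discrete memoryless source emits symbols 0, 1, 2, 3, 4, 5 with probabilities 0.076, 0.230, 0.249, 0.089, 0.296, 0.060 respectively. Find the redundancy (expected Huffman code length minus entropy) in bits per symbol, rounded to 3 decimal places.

0.017 bits

Entropy H = −Σ p log₂ p ≈ 2.3437 bits.
Huffman merges: 3/50+19/250→17/125; 89/1000+17/125→9/40; 9/40+23/100→91/200; 249/1000+37/125→109/200; 91/200+109/200→1. L = 2361/1000 ≈ 2.3610.
L − H = 2.3610 − 2.3437 = 0.017 bits.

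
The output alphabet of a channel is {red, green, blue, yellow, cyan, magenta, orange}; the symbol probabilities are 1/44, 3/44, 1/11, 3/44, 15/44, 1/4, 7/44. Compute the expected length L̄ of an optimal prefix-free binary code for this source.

2.5 bits/symbol

Repeatedly combine the two least-probable nodes; the expected code length is the sum of the merged weights.
merge 1/44 + 3/44 → 1/11
merge 3/44 + 1/11 → 7/44
merge 1/11 + 7/44 → 1/4
merge 7/44 + 1/4 → 9/22
merge 1/4 + 15/44 → 13/22
merge 9/22 + 13/22 → 1
L = 1/11 + 7/44 + 1/4 + 9/22 + 13/22 + 1 = 5/2 = 2.5 bits/symbol.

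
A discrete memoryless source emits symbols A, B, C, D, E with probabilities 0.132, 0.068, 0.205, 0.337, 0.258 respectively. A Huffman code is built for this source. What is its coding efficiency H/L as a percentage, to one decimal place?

97.8%

Entropy H = −Σ p log₂ p ≈ 2.1511 bits.
Huffman merges: 17/250+33/250→1/5; 1/5+41/200→81/200; 129/500+337/1000→119/200; 81/200+119/200→1. L = 11/5 ≈ 2.2000.
Efficiency = H/L = 2.1511/2.2000 = 97.8%.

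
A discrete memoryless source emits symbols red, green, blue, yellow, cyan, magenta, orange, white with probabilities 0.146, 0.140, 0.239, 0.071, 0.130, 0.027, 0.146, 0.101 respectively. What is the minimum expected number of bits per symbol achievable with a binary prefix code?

Repeatedly combine the two least-probable nodes; the expected code length is the sum of the merged weights.
merge 27/1000 + 71/1000 → 49/500
merge 49/500 + 101/1000 → 199/1000
merge 13/100 + 7/50 → 27/100
merge 73/500 + 73/500 → 73/250
merge 199/1000 + 239/1000 → 219/500
merge 27/100 + 73/250 → 281/500
merge 219/500 + 281/500 → 1
L = 49/500 + 199/1000 + 27/100 + 73/250 + 219/500 + 281/500 + 1 = 2859/1000 = 2.859 bits/symbol.

2.859 bits/symbol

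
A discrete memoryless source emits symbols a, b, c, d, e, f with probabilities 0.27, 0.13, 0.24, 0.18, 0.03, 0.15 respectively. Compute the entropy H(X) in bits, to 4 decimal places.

H = −Σ pᵢ log₂ pᵢ.
−0.27·log₂(0.27) = 0.5100
−0.13·log₂(0.13) = 0.3826
−0.24·log₂(0.24) = 0.4941
−0.18·log₂(0.18) = 0.4453
−0.03·log₂(0.03) = 0.1518
−0.15·log₂(0.15) = 0.4105
Sum ≈ 2.3944 → 2.3944 bits.

2.3944 bits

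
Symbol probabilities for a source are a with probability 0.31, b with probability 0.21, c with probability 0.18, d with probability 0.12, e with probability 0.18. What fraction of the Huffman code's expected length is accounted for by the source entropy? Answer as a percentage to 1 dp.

Entropy H = −Σ p log₂ p ≈ 2.2543 bits.
Huffman merges: 3/25+9/50→3/10; 9/50+21/100→39/100; 3/10+31/100→61/100; 39/100+61/100→1. L = 23/10 ≈ 2.3000.
Efficiency = H/L = 2.2543/2.3000 = 98.0%.

98.0%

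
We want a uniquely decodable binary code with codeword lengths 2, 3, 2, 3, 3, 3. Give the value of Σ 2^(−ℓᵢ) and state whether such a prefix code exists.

1; yes

With common denominator 2^3 = 8: Σ 2^(−ℓᵢ) = 2/8 + 1/8 + 2/8 + 1/8 + 1/8 + 1/8 = 8/8 = 1.
Kraft's inequality requires Σ ≤ 1; here Σ = 1 ≤ 1, so such a prefix code exists.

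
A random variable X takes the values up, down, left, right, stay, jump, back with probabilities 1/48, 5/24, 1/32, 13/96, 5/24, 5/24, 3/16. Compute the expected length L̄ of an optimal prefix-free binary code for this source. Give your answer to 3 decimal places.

Repeatedly combine the two least-probable nodes; the expected code length is the sum of the merged weights.
merge 1/48 + 1/32 → 5/96
merge 5/96 + 13/96 → 3/16
merge 3/16 + 3/16 → 3/8
merge 5/24 + 5/24 → 5/12
merge 5/24 + 3/8 → 7/12
merge 5/12 + 7/12 → 1
L = 5/96 + 3/16 + 3/8 + 5/12 + 7/12 + 1 = 251/96 ≈ 2.615 bits/symbol.

2.615 bits/symbol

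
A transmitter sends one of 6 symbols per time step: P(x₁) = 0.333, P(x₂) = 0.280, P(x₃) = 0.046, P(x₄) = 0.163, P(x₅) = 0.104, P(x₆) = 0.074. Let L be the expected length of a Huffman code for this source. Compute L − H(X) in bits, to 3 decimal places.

0.053 bits

Entropy H = −Σ p log₂ p ≈ 2.2910 bits.
Huffman merges: 23/500+37/500→3/25; 13/125+3/25→28/125; 163/1000+28/125→387/1000; 7/25+333/1000→613/1000; 387/1000+613/1000→1. L = 293/125 ≈ 2.3440.
L − H = 2.3440 − 2.2910 = 0.053 bits.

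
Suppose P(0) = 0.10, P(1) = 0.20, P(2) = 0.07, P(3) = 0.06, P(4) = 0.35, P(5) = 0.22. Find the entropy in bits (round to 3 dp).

H = −Σ pᵢ log₂ pᵢ.
−0.10·log₂(0.10) = 0.3322
−0.20·log₂(0.20) = 0.4644
−0.07·log₂(0.07) = 0.2686
−0.06·log₂(0.06) = 0.2435
−0.35·log₂(0.35) = 0.5301
−0.22·log₂(0.22) = 0.4806
Sum ≈ 2.3193 → 2.319 bits.

2.319 bits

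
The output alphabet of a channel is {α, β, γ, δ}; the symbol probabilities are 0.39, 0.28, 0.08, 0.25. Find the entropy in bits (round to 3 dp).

1.836 bits

H = −Σ pᵢ log₂ pᵢ.
−0.39·log₂(0.39) = 0.5298
−0.28·log₂(0.28) = 0.5142
−0.08·log₂(0.08) = 0.2915
−0.25·log₂(0.25) = 0.5000
Sum ≈ 1.8355 → 1.836 bits.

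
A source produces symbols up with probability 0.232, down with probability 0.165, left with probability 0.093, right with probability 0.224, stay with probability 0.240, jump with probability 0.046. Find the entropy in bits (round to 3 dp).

H = −Σ pᵢ log₂ pᵢ.
−0.232·log₂(0.232) = 0.4890
−0.165·log₂(0.165) = 0.4289
−0.093·log₂(0.093) = 0.3187
−0.224·log₂(0.224) = 0.4835
−0.240·log₂(0.240) = 0.4941
−0.046·log₂(0.046) = 0.2043
Sum ≈ 2.4186 → 2.419 bits.

2.419 bits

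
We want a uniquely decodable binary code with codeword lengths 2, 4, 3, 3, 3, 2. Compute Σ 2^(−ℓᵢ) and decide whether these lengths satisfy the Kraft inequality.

0.9375; yes

With common denominator 2^4 = 16: Σ 2^(−ℓᵢ) = 4/16 + 1/16 + 2/16 + 2/16 + 2/16 + 4/16 = 15/16 = 0.9375.
Kraft's inequality requires Σ ≤ 1; here Σ = 0.9375 ≤ 1, so such a prefix code exists.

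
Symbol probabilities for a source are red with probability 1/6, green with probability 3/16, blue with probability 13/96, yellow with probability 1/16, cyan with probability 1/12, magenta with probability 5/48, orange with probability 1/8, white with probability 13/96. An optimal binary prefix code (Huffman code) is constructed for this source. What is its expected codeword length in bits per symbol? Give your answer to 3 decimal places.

Repeatedly combine the two least-probable nodes; the expected code length is the sum of the merged weights.
merge 1/16 + 1/12 → 7/48
merge 5/48 + 1/8 → 11/48
merge 13/96 + 13/96 → 13/48
merge 7/48 + 1/6 → 5/16
merge 3/16 + 11/48 → 5/12
merge 13/48 + 5/16 → 7/12
merge 5/12 + 7/12 → 1
L = 7/48 + 11/48 + 13/48 + 5/16 + 5/12 + 7/12 + 1 = 71/24 ≈ 2.958 bits/symbol.

2.958 bits/symbol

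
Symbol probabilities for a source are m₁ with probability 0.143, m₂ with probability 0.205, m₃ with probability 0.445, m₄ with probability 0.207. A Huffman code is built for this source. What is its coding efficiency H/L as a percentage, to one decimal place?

97.7%

Entropy H = −Σ p log₂ p ≈ 1.8601 bits.
Huffman merges: 143/1000+41/200→87/250; 207/1000+87/250→111/200; 89/200+111/200→1. L = 1903/1000 ≈ 1.9030.
Efficiency = H/L = 1.8601/1.9030 = 97.7%.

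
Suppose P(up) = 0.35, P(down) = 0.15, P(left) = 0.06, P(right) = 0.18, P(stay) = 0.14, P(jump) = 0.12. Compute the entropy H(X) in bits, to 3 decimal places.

2.394 bits

H = −Σ pᵢ log₂ pᵢ.
−0.35·log₂(0.35) = 0.5301
−0.15·log₂(0.15) = 0.4105
−0.06·log₂(0.06) = 0.2435
−0.18·log₂(0.18) = 0.4453
−0.14·log₂(0.14) = 0.3971
−0.12·log₂(0.12) = 0.3671
Sum ≈ 2.3937 → 2.394 bits.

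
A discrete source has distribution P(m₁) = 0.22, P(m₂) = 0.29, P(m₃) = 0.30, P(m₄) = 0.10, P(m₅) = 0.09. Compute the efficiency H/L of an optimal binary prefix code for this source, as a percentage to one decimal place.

98.8%

Entropy H = −Σ p log₂ p ≈ 2.1644 bits.
Huffman merges: 9/100+1/10→19/100; 19/100+11/50→41/100; 29/100+3/10→59/100; 41/100+59/100→1. L = 219/100 ≈ 2.1900.
Efficiency = H/L = 2.1644/2.1900 = 98.8%.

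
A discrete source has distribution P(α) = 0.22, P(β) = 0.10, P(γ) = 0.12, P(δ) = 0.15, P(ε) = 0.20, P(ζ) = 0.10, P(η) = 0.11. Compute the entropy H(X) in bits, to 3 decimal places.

2.737 bits

H = −Σ pᵢ log₂ pᵢ.
−0.22·log₂(0.22) = 0.4806
−0.10·log₂(0.10) = 0.3322
−0.12·log₂(0.12) = 0.3671
−0.15·log₂(0.15) = 0.4105
−0.20·log₂(0.20) = 0.4644
−0.10·log₂(0.10) = 0.3322
−0.11·log₂(0.11) = 0.3503
Sum ≈ 2.7372 → 2.737 bits.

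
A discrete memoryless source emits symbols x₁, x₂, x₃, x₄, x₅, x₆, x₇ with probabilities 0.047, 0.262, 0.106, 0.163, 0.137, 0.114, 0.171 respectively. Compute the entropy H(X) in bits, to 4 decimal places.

2.6691 bits

H = −Σ pᵢ log₂ pᵢ.
−0.047·log₂(0.047) = 0.2073
−0.262·log₂(0.262) = 0.5063
−0.106·log₂(0.106) = 0.3432
−0.163·log₂(0.163) = 0.4266
−0.137·log₂(0.137) = 0.3929
−0.114·log₂(0.114) = 0.3571
−0.171·log₂(0.171) = 0.4357
Sum ≈ 2.6691 → 2.6691 bits.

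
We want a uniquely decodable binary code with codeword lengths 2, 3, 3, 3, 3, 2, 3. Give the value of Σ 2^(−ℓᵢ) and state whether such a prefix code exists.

With common denominator 2^3 = 8: Σ 2^(−ℓᵢ) = 2/8 + 1/8 + 1/8 + 1/8 + 1/8 + 2/8 + 1/8 = 9/8 = 1.125.
Kraft's inequality requires Σ ≤ 1; here Σ = 1.125 > 1, so no such prefix code exists.

1.125; no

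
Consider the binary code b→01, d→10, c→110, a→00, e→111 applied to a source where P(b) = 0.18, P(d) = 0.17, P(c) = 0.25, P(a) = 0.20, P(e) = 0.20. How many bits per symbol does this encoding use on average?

2.45 bits/symbol

L̄ = Σ pᵢ·ℓᵢ = 0.18·2 + 0.17·2 + 0.25·3 + 0.20·2 + 0.20·3 = 2.45 bits/symbol.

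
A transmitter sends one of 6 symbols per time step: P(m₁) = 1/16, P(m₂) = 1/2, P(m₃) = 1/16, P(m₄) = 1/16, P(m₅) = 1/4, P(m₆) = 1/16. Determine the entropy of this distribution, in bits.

2 bits

Each probability is a power of 1/2, so log₂(1/p) is an integer.
H = Σ p·log₂(1/p) = 1/16·4 + 1/2·1 + 1/16·4 + 1/16·4 + 1/4·2 + 1/16·4 = 2 bits.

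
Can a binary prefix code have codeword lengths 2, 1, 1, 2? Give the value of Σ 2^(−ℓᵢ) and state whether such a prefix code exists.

With common denominator 2^2 = 4: Σ 2^(−ℓᵢ) = 1/4 + 2/4 + 2/4 + 1/4 = 6/4 = 1.5.
Kraft's inequality requires Σ ≤ 1; here Σ = 1.5 > 1, so no such prefix code exists.

1.5; no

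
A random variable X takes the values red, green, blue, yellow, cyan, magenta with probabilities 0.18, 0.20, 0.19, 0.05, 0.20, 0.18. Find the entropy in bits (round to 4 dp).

H = −Σ pᵢ log₂ pᵢ.
−0.18·log₂(0.18) = 0.4453
−0.20·log₂(0.20) = 0.4644
−0.19·log₂(0.19) = 0.4552
−0.05·log₂(0.05) = 0.2161
−0.20·log₂(0.20) = 0.4644
−0.18·log₂(0.18) = 0.4453
Sum ≈ 2.4907 → 2.4907 bits.

2.4907 bits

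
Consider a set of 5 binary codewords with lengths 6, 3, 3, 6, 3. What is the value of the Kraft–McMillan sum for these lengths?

0.40625

With common denominator 2^6 = 64: Σ 2^(−ℓᵢ) = 1/64 + 8/64 + 8/64 + 1/64 + 8/64 = 26/64 = 0.40625.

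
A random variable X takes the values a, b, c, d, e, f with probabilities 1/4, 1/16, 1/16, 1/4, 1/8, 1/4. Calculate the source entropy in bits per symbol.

2.375 bits

Each probability is a power of 1/2, so log₂(1/p) is an integer.
H = Σ p·log₂(1/p) = 1/4·2 + 1/16·4 + 1/16·4 + 1/4·2 + 1/8·3 + 1/4·2 = 2.375 bits.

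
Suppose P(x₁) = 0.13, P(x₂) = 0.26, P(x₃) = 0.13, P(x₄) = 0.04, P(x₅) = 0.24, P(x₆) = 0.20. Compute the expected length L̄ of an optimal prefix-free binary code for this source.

2.47 bits/symbol

Repeatedly combine the two least-probable nodes; the expected code length is the sum of the merged weights.
merge 1/25 + 13/100 → 17/100
merge 13/100 + 17/100 → 3/10
merge 1/5 + 6/25 → 11/25
merge 13/50 + 3/10 → 14/25
merge 11/25 + 14/25 → 1
L = 17/100 + 3/10 + 11/25 + 14/25 + 1 = 247/100 = 2.47 bits/symbol.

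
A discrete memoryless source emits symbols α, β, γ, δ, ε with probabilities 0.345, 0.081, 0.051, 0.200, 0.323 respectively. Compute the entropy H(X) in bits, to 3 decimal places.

2.033 bits

H = −Σ pᵢ log₂ pᵢ.
−0.345·log₂(0.345) = 0.5297
−0.081·log₂(0.081) = 0.2937
−0.051·log₂(0.051) = 0.2190
−0.200·log₂(0.200) = 0.4644
−0.323·log₂(0.323) = 0.5266
Sum ≈ 2.0334 → 2.033 bits.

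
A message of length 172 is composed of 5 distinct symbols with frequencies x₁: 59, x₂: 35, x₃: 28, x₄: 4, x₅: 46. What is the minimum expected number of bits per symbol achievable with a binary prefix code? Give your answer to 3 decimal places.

Probabilities are the counts divided by 172.
Repeatedly combine the two least-probable nodes; the expected code length is the sum of the merged weights.
merge 1/43 + 7/43 → 8/43
merge 8/43 + 35/172 → 67/172
merge 23/86 + 59/172 → 105/172
merge 67/172 + 105/172 → 1
L = 8/43 + 67/172 + 105/172 + 1 = 94/43 ≈ 2.186 bits/symbol.

2.186 bits/symbol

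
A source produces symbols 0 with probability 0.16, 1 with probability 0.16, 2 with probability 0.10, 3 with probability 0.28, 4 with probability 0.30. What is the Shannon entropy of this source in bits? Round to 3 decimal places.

2.214 bits

H = −Σ pᵢ log₂ pᵢ.
−0.16·log₂(0.16) = 0.4230
−0.16·log₂(0.16) = 0.4230
−0.10·log₂(0.10) = 0.3322
−0.28·log₂(0.28) = 0.5142
−0.30·log₂(0.30) = 0.5211
Sum ≈ 2.2135 → 2.214 bits.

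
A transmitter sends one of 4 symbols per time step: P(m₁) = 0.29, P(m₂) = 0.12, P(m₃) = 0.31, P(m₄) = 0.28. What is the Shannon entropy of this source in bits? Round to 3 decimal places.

H = −Σ pᵢ log₂ pᵢ.
−0.29·log₂(0.29) = 0.5179
−0.12·log₂(0.12) = 0.3671
−0.31·log₂(0.31) = 0.5238
−0.28·log₂(0.28) = 0.5142
Sum ≈ 1.9230 → 1.923 bits.

1.923 bits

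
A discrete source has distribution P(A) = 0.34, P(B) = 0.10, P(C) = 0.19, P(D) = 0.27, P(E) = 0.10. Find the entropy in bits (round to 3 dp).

H = −Σ pᵢ log₂ pᵢ.
−0.34·log₂(0.34) = 0.5292
−0.10·log₂(0.10) = 0.3322
−0.19·log₂(0.19) = 0.4552
−0.27·log₂(0.27) = 0.5100
−0.10·log₂(0.10) = 0.3322
Sum ≈ 2.1588 → 2.159 bits.

2.159 bits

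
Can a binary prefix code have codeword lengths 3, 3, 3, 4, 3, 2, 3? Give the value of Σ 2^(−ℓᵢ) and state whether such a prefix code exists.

With common denominator 2^4 = 16: Σ 2^(−ℓᵢ) = 2/16 + 2/16 + 2/16 + 1/16 + 2/16 + 4/16 + 2/16 = 15/16 = 0.9375.
Kraft's inequality requires Σ ≤ 1; here Σ = 0.9375 ≤ 1, so such a prefix code exists.

0.9375; yes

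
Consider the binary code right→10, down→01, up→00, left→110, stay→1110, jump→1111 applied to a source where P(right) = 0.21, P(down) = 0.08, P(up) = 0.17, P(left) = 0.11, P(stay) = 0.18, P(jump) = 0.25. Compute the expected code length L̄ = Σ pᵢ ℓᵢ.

2.97 bits/symbol

L̄ = Σ pᵢ·ℓᵢ = 0.21·2 + 0.08·2 + 0.17·2 + 0.11·3 + 0.18·4 + 0.25·4 = 2.97 bits/symbol.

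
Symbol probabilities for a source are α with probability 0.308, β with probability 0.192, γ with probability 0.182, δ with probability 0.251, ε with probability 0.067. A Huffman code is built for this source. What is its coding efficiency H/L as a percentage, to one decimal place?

97.4%

Entropy H = −Σ p log₂ p ≈ 2.1896 bits.
Huffman merges: 67/1000+91/500→249/1000; 24/125+249/1000→441/1000; 251/1000+77/250→559/1000; 441/1000+559/1000→1. L = 2249/1000 ≈ 2.2490.
Efficiency = H/L = 2.1896/2.2490 = 97.4%.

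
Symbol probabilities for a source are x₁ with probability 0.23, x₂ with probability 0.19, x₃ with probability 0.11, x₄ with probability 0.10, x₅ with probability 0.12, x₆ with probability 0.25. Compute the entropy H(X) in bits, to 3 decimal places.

H = −Σ pᵢ log₂ pᵢ.
−0.23·log₂(0.23) = 0.4877
−0.19·log₂(0.19) = 0.4552
−0.11·log₂(0.11) = 0.3503
−0.10·log₂(0.10) = 0.3322
−0.12·log₂(0.12) = 0.3671
−0.25·log₂(0.25) = 0.5000
Sum ≈ 2.4924 → 2.492 bits.

2.492 bits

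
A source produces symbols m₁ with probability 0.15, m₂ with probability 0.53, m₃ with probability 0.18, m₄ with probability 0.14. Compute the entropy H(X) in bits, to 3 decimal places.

1.738 bits

H = −Σ pᵢ log₂ pᵢ.
−0.15·log₂(0.15) = 0.4105
−0.53·log₂(0.53) = 0.4854
−0.18·log₂(0.18) = 0.4453
−0.14·log₂(0.14) = 0.3971
Sum ≈ 1.7384 → 1.738 bits.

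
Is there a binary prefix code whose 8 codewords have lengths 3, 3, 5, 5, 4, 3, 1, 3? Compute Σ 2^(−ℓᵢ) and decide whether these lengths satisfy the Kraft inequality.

1.125; no

With common denominator 2^5 = 32: Σ 2^(−ℓᵢ) = 4/32 + 4/32 + 1/32 + 1/32 + 2/32 + 4/32 + 16/32 + 4/32 = 36/32 = 1.125.
Kraft's inequality requires Σ ≤ 1; here Σ = 1.125 > 1, so no such prefix code exists.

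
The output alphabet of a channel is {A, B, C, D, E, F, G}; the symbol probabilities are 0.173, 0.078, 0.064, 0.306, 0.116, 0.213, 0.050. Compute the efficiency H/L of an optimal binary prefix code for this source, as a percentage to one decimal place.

Entropy H = −Σ p log₂ p ≈ 2.5534 bits.
Huffman merges: 1/20+8/125→57/500; 39/500+57/500→24/125; 29/250+173/1000→289/1000; 24/125+213/1000→81/200; 289/1000+153/500→119/200; 81/200+119/200→1. L = 519/200 ≈ 2.5950.
Efficiency = H/L = 2.5534/2.5950 = 98.4%.

98.4%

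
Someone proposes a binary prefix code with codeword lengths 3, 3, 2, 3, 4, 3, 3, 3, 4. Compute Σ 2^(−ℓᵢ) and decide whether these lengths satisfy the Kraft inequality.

1.125; no

With common denominator 2^4 = 16: Σ 2^(−ℓᵢ) = 2/16 + 2/16 + 4/16 + 2/16 + 1/16 + 2/16 + 2/16 + 2/16 + 1/16 = 18/16 = 1.125.
Kraft's inequality requires Σ ≤ 1; here Σ = 1.125 > 1, so no such prefix code exists.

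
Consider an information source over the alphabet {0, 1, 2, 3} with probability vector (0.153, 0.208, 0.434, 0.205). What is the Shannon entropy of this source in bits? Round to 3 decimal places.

H = −Σ pᵢ log₂ pᵢ.
−0.153·log₂(0.153) = 0.4144
−0.208·log₂(0.208) = 0.4712
−0.434·log₂(0.434) = 0.5226
−0.205·log₂(0.205) = 0.4687
Sum ≈ 1.8769 → 1.877 bits.

1.877 bits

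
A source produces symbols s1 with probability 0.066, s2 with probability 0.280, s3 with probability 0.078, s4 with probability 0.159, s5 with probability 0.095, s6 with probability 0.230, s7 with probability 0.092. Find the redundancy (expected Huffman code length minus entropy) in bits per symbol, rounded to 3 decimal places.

Entropy H = −Σ p log₂ p ≈ 2.6089 bits.
Huffman merges: 33/500+39/500→18/125; 23/250+19/200→187/1000; 18/125+159/1000→303/1000; 187/1000+23/100→417/1000; 7/25+303/1000→583/1000; 417/1000+583/1000→1. L = 1317/500 ≈ 2.6340.
L − H = 2.6340 − 2.6089 = 0.025 bits.

0.025 bits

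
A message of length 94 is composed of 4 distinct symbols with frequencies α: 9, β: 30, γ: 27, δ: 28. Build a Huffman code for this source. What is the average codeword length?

Probabilities are the counts divided by 94.
Repeatedly combine the two least-probable nodes; the expected code length is the sum of the merged weights.
merge 9/94 + 27/94 → 18/47
merge 14/47 + 15/47 → 29/47
merge 18/47 + 29/47 → 1
L = 18/47 + 29/47 + 1 = 2 bits/symbol.

2 bits/symbol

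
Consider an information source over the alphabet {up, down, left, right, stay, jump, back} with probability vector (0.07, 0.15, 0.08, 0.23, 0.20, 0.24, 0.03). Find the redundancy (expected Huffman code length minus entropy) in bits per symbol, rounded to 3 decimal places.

0.041 bits

Entropy H = −Σ p log₂ p ≈ 2.5686 bits.
Huffman merges: 3/100+7/100→1/10; 2/25+1/10→9/50; 3/20+9/50→33/100; 1/5+23/100→43/100; 6/25+33/100→57/100; 43/100+57/100→1. L = 261/100 ≈ 2.6100.
L − H = 2.6100 − 2.5686 = 0.041 bits.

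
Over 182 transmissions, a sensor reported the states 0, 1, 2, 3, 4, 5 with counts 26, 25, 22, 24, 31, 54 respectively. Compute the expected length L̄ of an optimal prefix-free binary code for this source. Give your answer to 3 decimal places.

2.533 bits/symbol

Probabilities are the counts divided by 182.
Repeatedly combine the two least-probable nodes; the expected code length is the sum of the merged weights.
merge 11/91 + 12/91 → 23/91
merge 25/182 + 1/7 → 51/182
merge 31/182 + 23/91 → 11/26
merge 51/182 + 27/91 → 15/26
merge 11/26 + 15/26 → 1
L = 23/91 + 51/182 + 11/26 + 15/26 + 1 = 461/182 ≈ 2.533 bits/symbol.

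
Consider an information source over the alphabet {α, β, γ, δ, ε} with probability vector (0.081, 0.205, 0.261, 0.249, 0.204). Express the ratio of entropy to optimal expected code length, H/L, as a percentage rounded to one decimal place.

97.8%

Entropy H = −Σ p log₂ p ≈ 2.2355 bits.
Huffman merges: 81/1000+51/250→57/200; 41/200+249/1000→227/500; 261/1000+57/200→273/500; 227/500+273/500→1. L = 457/200 ≈ 2.2850.
Efficiency = H/L = 2.2355/2.2850 = 97.8%.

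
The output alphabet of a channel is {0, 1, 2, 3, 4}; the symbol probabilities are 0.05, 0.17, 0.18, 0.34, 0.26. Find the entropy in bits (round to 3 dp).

2.130 bits

H = −Σ pᵢ log₂ pᵢ.
−0.05·log₂(0.05) = 0.2161
−0.17·log₂(0.17) = 0.4346
−0.18·log₂(0.18) = 0.4453
−0.34·log₂(0.34) = 0.5292
−0.26·log₂(0.26) = 0.5053
Sum ≈ 2.1305 → 2.130 bits.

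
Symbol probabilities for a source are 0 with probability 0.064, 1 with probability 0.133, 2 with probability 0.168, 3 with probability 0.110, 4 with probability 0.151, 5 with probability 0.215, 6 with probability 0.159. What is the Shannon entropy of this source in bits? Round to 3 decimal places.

H = −Σ pᵢ log₂ pᵢ.
−0.064·log₂(0.064) = 0.2538
−0.133·log₂(0.133) = 0.3871
−0.168·log₂(0.168) = 0.4323
−0.110·log₂(0.110) = 0.3503
−0.151·log₂(0.151) = 0.4118
−0.215·log₂(0.215) = 0.4768
−0.159·log₂(0.159) = 0.4218
Sum ≈ 2.7340 → 2.734 bits.

2.734 bits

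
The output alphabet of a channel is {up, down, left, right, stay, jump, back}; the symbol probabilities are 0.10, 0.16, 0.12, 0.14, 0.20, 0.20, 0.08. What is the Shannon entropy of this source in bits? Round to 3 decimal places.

H = −Σ pᵢ log₂ pᵢ.
−0.10·log₂(0.10) = 0.3322
−0.16·log₂(0.16) = 0.4230
−0.12·log₂(0.12) = 0.3671
−0.14·log₂(0.14) = 0.3971
−0.20·log₂(0.20) = 0.4644
−0.20·log₂(0.20) = 0.4644
−0.08·log₂(0.08) = 0.2915
Sum ≈ 2.7397 → 2.740 bits.

2.740 bits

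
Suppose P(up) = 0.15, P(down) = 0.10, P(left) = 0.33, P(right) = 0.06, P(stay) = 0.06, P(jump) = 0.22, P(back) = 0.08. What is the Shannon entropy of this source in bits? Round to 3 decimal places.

H = −Σ pᵢ log₂ pᵢ.
−0.15·log₂(0.15) = 0.4105
−0.10·log₂(0.10) = 0.3322
−0.33·log₂(0.33) = 0.5278
−0.06·log₂(0.06) = 0.2435
−0.06·log₂(0.06) = 0.2435
−0.22·log₂(0.22) = 0.4806
−0.08·log₂(0.08) = 0.2915
Sum ≈ 2.5297 → 2.530 bits.

2.530 bits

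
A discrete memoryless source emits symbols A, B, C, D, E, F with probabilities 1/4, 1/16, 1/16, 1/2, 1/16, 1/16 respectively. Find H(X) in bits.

Each probability is a power of 1/2, so log₂(1/p) is an integer.
H = Σ p·log₂(1/p) = 1/4·2 + 1/16·4 + 1/16·4 + 1/2·1 + 1/16·4 + 1/16·4 = 2 bits.

2 bits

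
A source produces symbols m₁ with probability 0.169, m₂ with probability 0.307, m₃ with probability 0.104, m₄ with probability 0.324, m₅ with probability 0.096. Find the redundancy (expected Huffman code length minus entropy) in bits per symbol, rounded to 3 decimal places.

0.053 bits

Entropy H = −Σ p log₂ p ≈ 2.1475 bits.
Huffman merges: 12/125+13/125→1/5; 169/1000+1/5→369/1000; 307/1000+81/250→631/1000; 369/1000+631/1000→1. L = 11/5 ≈ 2.2000.
L − H = 2.2000 − 2.1475 = 0.053 bits.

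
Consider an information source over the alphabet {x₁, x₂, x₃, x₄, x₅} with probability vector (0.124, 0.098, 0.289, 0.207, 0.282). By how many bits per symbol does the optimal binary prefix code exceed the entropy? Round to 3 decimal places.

0.017 bits

Entropy H = −Σ p log₂ p ≈ 2.2048 bits.
Huffman merges: 49/500+31/250→111/500; 207/1000+111/500→429/1000; 141/500+289/1000→571/1000; 429/1000+571/1000→1. L = 1111/500 ≈ 2.2220.
L − H = 2.2220 − 2.2048 = 0.017 bits.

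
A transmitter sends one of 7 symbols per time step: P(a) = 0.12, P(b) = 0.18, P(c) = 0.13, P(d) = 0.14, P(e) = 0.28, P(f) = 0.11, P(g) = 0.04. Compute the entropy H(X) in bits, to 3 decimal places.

H = −Σ pᵢ log₂ pᵢ.
−0.12·log₂(0.12) = 0.3671
−0.18·log₂(0.18) = 0.4453
−0.13·log₂(0.13) = 0.3826
−0.14·log₂(0.14) = 0.3971
−0.28·log₂(0.28) = 0.5142
−0.11·log₂(0.11) = 0.3503
−0.04·log₂(0.04) = 0.1858
Sum ≈ 2.6424 → 2.642 bits.

2.642 bits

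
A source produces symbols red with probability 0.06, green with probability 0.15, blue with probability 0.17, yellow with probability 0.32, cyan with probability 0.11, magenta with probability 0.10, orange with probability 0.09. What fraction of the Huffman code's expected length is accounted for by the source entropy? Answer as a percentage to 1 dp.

Entropy H = −Σ p log₂ p ≈ 2.6098 bits.
Huffman merges: 3/50+9/100→3/20; 1/10+11/100→21/100; 3/20+3/20→3/10; 17/100+21/100→19/50; 3/10+8/25→31/50; 19/50+31/50→1. L = 133/50 ≈ 2.6600.
Efficiency = H/L = 2.6098/2.6600 = 98.1%.

98.1%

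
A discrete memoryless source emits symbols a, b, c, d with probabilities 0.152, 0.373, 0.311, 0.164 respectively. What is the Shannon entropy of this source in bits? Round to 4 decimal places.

H = −Σ pᵢ log₂ pᵢ.
−0.152·log₂(0.152) = 0.4131
−0.373·log₂(0.373) = 0.5307
−0.311·log₂(0.311) = 0.5240
−0.164·log₂(0.164) = 0.4278
Sum ≈ 1.8956 → 1.8956 bits.

1.8956 bits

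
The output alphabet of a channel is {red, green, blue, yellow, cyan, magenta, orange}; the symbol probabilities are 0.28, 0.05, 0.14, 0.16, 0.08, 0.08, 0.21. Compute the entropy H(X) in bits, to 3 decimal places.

H = −Σ pᵢ log₂ pᵢ.
−0.28·log₂(0.28) = 0.5142
−0.05·log₂(0.05) = 0.2161
−0.14·log₂(0.14) = 0.3971
−0.16·log₂(0.16) = 0.4230
−0.08·log₂(0.08) = 0.2915
−0.08·log₂(0.08) = 0.2915
−0.21·log₂(0.21) = 0.4728
Sum ≈ 2.6063 → 2.606 bits.

2.606 bits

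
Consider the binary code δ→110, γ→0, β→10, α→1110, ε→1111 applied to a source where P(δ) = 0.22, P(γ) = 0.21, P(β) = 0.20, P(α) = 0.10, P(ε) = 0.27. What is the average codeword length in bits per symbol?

2.75 bits/symbol

L̄ = Σ pᵢ·ℓᵢ = 0.22·3 + 0.21·1 + 0.20·2 + 0.10·4 + 0.27·4 = 2.75 bits/symbol.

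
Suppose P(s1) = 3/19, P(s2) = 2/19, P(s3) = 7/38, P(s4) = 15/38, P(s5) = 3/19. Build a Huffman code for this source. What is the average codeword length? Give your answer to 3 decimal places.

Repeatedly combine the two least-probable nodes; the expected code length is the sum of the merged weights.
merge 2/19 + 3/19 → 5/19
merge 3/19 + 7/38 → 13/38
merge 5/19 + 13/38 → 23/38
merge 15/38 + 23/38 → 1
L = 5/19 + 13/38 + 23/38 + 1 = 42/19 ≈ 2.211 bits/symbol.

2.211 bits/symbol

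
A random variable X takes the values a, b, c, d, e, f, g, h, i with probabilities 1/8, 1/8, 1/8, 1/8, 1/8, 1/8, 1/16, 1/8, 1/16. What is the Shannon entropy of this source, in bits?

3.125 bits

Each probability is a power of 1/2, so log₂(1/p) is an integer.
H = Σ p·log₂(1/p) = 1/8·3 + 1/8·3 + 1/8·3 + 1/8·3 + 1/8·3 + 1/8·3 + 1/16·4 + 1/8·3 + 1/16·4 = 3.125 bits.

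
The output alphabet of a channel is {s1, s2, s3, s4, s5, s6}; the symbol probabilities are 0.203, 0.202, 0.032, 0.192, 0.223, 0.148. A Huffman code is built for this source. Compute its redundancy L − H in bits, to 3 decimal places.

0.112 bits

Entropy H = −Σ p log₂ p ≈ 2.4398 bits.
Huffman merges: 4/125+37/250→9/50; 9/50+24/125→93/250; 101/500+203/1000→81/200; 223/1000+93/250→119/200; 81/200+119/200→1. L = 319/125 ≈ 2.5520.
L − H = 2.5520 − 2.4398 = 0.112 bits.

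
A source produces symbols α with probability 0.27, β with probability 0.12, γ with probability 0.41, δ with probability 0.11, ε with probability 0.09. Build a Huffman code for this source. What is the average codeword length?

Repeatedly combine the two least-probable nodes; the expected code length is the sum of the merged weights.
merge 9/100 + 11/100 → 1/5
merge 3/25 + 1/5 → 8/25
merge 27/100 + 8/25 → 59/100
merge 41/100 + 59/100 → 1
L = 1/5 + 8/25 + 59/100 + 1 = 211/100 = 2.11 bits/symbol.

2.11 bits/symbol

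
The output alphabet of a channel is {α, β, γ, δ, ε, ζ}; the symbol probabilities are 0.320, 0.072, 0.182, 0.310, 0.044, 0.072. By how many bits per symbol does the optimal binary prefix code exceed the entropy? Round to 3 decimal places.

0.062 bits

Entropy H = −Σ p log₂ p ≈ 2.2421 bits.
Huffman merges: 11/250+9/125→29/250; 9/125+29/250→47/250; 91/500+47/250→37/100; 31/100+8/25→63/100; 37/100+63/100→1. L = 288/125 ≈ 2.3040.
L − H = 2.3040 − 2.2421 = 0.062 bits.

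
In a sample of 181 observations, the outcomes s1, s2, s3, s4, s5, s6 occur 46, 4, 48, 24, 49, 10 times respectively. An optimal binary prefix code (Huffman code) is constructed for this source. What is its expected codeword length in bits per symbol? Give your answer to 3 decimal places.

2.287 bits/symbol

Probabilities are the counts divided by 181.
Repeatedly combine the two least-probable nodes; the expected code length is the sum of the merged weights.
merge 4/181 + 10/181 → 14/181
merge 14/181 + 24/181 → 38/181
merge 38/181 + 46/181 → 84/181
merge 48/181 + 49/181 → 97/181
merge 84/181 + 97/181 → 1
L = 14/181 + 38/181 + 84/181 + 97/181 + 1 = 414/181 ≈ 2.287 bits/symbol.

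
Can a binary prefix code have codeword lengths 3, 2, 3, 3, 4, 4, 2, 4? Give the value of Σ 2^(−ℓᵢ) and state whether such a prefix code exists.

With common denominator 2^4 = 16: Σ 2^(−ℓᵢ) = 2/16 + 4/16 + 2/16 + 2/16 + 1/16 + 1/16 + 4/16 + 1/16 = 17/16 = 1.0625.
Kraft's inequality requires Σ ≤ 1; here Σ = 1.0625 > 1, so no such prefix code exists.

1.0625; no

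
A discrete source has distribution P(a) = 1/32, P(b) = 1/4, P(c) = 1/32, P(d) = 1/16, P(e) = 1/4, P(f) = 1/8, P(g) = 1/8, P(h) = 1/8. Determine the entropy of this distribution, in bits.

Each probability is a power of 1/2, so log₂(1/p) is an integer.
H = Σ p·log₂(1/p) = 1/32·5 + 1/4·2 + 1/32·5 + 1/16·4 + 1/4·2 + 1/8·3 + 1/8·3 + 1/8·3 = 2.6875 bits.

2.6875 bits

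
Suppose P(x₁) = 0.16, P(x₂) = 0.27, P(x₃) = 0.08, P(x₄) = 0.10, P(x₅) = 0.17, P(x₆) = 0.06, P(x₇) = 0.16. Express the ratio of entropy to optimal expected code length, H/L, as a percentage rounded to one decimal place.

98.4%

Entropy H = −Σ p log₂ p ≈ 2.6579 bits.
Huffman merges: 3/50+2/25→7/50; 1/10+7/50→6/25; 4/25+4/25→8/25; 17/100+6/25→41/100; 27/100+8/25→59/100; 41/100+59/100→1. L = 27/10 ≈ 2.7000.
Efficiency = H/L = 2.6579/2.7000 = 98.4%.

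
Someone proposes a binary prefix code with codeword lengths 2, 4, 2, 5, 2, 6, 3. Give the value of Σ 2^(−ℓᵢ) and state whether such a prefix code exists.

With common denominator 2^6 = 64: Σ 2^(−ℓᵢ) = 16/64 + 4/64 + 16/64 + 2/64 + 16/64 + 1/64 + 8/64 = 63/64 = 0.984375.
Kraft's inequality requires Σ ≤ 1; here Σ = 0.984375 ≤ 1, so such a prefix code exists.

0.984375; yes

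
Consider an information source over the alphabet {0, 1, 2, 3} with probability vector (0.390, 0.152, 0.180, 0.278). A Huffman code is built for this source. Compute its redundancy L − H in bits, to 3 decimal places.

Entropy H = −Σ p log₂ p ≈ 1.9016 bits.
Huffman merges: 19/125+9/50→83/250; 139/500+83/250→61/100; 39/100+61/100→1. L = 971/500 ≈ 1.9420.
L − H = 1.9420 − 1.9016 = 0.040 bits.

0.040 bits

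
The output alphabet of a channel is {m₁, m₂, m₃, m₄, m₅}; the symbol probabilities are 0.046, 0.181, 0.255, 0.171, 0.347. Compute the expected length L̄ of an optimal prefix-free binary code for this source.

Repeatedly combine the two least-probable nodes; the expected code length is the sum of the merged weights.
merge 23/500 + 171/1000 → 217/1000
merge 181/1000 + 217/1000 → 199/500
merge 51/200 + 347/1000 → 301/500
merge 199/500 + 301/500 → 1
L = 217/1000 + 199/500 + 301/500 + 1 = 2217/1000 = 2.217 bits/symbol.

2.217 bits/symbol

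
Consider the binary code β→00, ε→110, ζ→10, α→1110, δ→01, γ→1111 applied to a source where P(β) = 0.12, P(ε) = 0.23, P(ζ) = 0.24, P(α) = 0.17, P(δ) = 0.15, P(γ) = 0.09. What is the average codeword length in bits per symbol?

L̄ = Σ pᵢ·ℓᵢ = 0.12·2 + 0.23·3 + 0.24·2 + 0.17·4 + 0.15·2 + 0.09·4 = 2.75 bits/symbol.

2.75 bits/symbol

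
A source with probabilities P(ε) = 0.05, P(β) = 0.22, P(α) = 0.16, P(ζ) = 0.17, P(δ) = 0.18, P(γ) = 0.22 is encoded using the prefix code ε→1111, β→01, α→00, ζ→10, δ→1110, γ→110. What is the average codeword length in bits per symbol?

2.68 bits/symbol

L̄ = Σ pᵢ·ℓᵢ = 0.05·4 + 0.22·2 + 0.16·2 + 0.17·2 + 0.18·4 + 0.22·3 = 2.68 bits/symbol.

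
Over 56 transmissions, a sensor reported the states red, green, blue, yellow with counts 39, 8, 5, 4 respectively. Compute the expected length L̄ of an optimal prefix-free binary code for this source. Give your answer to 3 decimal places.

1.464 bits/symbol

Probabilities are the counts divided by 56.
Repeatedly combine the two least-probable nodes; the expected code length is the sum of the merged weights.
merge 1/14 + 5/56 → 9/56
merge 1/7 + 9/56 → 17/56
merge 17/56 + 39/56 → 1
L = 9/56 + 17/56 + 1 = 41/28 ≈ 1.464 bits/symbol.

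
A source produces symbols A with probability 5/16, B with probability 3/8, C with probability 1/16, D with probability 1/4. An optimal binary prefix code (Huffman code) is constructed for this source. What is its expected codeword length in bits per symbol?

Repeatedly combine the two least-probable nodes; the expected code length is the sum of the merged weights.
merge 1/16 + 1/4 → 5/16
merge 5/16 + 5/16 → 5/8
merge 3/8 + 5/8 → 1
L = 5/16 + 5/8 + 1 = 31/16 = 1.9375 bits/symbol.

1.9375 bits/symbol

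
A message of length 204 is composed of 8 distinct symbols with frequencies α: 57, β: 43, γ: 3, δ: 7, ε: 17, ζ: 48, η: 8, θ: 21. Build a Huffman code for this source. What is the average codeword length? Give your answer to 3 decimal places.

Probabilities are the counts divided by 204.
Repeatedly combine the two least-probable nodes; the expected code length is the sum of the merged weights.
merge 1/68 + 7/204 → 5/102
merge 2/51 + 5/102 → 3/34
merge 1/12 + 3/34 → 35/204
merge 7/68 + 35/204 → 14/51
merge 43/204 + 4/17 → 91/204
merge 14/51 + 19/68 → 113/204
merge 91/204 + 113/204 → 1
L = 5/102 + 3/34 + 35/204 + 14/51 + 91/204 + 113/204 + 1 = 31/12 ≈ 2.583 bits/symbol.

2.583 bits/symbol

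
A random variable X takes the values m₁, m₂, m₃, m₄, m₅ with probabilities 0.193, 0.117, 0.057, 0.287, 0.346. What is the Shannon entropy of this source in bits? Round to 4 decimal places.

H = −Σ pᵢ log₂ pᵢ.
−0.193·log₂(0.193) = 0.4581
−0.117·log₂(0.117) = 0.3622
−0.057·log₂(0.057) = 0.2356
−0.287·log₂(0.287) = 0.5169
−0.346·log₂(0.346) = 0.5298
Sum ≈ 2.1024 → 2.1024 bits.

2.1024 bits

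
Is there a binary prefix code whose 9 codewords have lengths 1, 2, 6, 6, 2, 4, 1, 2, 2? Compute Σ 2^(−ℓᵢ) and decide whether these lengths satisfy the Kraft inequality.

2.09375; no

With common denominator 2^6 = 64: Σ 2^(−ℓᵢ) = 32/64 + 16/64 + 1/64 + 1/64 + 16/64 + 4/64 + 32/64 + 16/64 + 16/64 = 134/64 = 2.09375.
Kraft's inequality requires Σ ≤ 1; here Σ = 2.09375 > 1, so no such prefix code exists.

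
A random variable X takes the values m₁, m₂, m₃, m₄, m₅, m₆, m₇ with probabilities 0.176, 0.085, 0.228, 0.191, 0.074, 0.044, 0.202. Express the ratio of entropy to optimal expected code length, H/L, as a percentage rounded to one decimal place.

97.8%

Entropy H = −Σ p log₂ p ≈ 2.6283 bits.
Huffman merges: 11/250+37/500→59/500; 17/200+59/500→203/1000; 22/125+191/1000→367/1000; 101/500+203/1000→81/200; 57/250+367/1000→119/200; 81/200+119/200→1. L = 336/125 ≈ 2.6880.
Efficiency = H/L = 2.6283/2.6880 = 97.8%.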